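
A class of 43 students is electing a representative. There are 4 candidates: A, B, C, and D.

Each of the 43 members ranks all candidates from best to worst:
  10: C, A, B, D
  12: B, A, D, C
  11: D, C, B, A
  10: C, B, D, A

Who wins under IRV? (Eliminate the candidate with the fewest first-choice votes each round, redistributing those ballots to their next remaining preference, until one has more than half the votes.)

Round 1: A 0, B 12, C 20, D 11. A eliminated.
Round 2: B 12, C 20, D 11. D eliminated.
Round 3: B 12, C 31. C has a majority (≥22).

C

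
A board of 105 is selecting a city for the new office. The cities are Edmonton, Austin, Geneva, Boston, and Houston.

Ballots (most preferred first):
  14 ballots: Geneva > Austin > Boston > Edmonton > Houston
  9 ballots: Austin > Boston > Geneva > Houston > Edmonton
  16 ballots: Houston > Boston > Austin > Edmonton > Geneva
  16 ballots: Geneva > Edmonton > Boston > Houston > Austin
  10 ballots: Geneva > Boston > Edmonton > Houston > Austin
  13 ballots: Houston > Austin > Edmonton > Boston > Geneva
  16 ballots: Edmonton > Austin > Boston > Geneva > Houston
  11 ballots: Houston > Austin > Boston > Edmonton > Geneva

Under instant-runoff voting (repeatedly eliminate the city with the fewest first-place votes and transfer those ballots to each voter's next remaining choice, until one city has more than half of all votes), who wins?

Geneva

Round 1: Edmonton 16, Austin 9, Geneva 40, Boston 0, Houston 40. Boston eliminated.
Round 2: Edmonton 16, Austin 9, Geneva 40, Houston 40. Austin eliminated.
Round 3: Edmonton 16, Geneva 49, Houston 40. Edmonton eliminated.
Round 4: Geneva 65, Houston 40. Geneva has a majority (≥53).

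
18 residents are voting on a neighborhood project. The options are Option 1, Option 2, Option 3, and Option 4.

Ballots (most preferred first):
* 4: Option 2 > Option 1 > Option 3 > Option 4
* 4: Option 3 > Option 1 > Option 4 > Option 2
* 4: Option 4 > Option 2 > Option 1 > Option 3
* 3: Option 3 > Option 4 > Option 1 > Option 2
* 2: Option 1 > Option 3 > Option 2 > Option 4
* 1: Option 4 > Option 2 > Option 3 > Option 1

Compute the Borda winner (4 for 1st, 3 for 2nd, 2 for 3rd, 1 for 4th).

Option 3

Option 1: 4×3 + 4×3 + 4×2 + 3×2 + 2×4 + 1×1 = 47
Option 2: 4×4 + 4×1 + 4×3 + 3×1 + 2×2 + 1×3 = 42
Option 3: 4×2 + 4×4 + 4×1 + 3×4 + 2×3 + 1×2 = 48
Option 4: 4×1 + 4×2 + 4×4 + 3×3 + 2×1 + 1×4 = 43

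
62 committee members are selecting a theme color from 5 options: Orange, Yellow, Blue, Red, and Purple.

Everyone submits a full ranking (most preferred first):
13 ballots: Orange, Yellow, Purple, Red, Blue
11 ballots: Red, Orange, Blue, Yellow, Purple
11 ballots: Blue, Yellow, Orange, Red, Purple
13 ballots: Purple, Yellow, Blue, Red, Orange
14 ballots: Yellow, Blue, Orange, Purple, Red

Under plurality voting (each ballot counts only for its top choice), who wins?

First-place votes: Orange 13, Yellow 14, Blue 11, Red 11, Purple 13.

Yellow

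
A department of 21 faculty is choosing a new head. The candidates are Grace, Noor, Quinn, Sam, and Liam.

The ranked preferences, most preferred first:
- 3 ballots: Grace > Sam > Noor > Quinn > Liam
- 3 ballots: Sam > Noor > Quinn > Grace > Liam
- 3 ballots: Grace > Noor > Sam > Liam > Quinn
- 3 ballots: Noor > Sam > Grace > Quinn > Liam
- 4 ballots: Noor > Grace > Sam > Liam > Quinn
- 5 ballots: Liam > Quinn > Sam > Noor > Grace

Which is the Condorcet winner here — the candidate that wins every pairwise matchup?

Sam

Sam vs Grace: 11–10
Sam vs Noor: 11–10
Sam vs Quinn: 16–5
Sam vs Liam: 16–5
Sam beats every other candidate.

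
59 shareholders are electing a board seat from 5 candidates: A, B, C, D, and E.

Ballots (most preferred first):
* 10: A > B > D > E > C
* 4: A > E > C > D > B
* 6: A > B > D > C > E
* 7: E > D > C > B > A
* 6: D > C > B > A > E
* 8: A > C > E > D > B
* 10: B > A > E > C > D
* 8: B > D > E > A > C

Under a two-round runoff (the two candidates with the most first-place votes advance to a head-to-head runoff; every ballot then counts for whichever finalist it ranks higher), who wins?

Round 1 first-place votes: A 28, B 18, C 0, D 6, E 7. A and B advance.
Runoff: A is ranked above B on 28 ballots, B above A on 31.

B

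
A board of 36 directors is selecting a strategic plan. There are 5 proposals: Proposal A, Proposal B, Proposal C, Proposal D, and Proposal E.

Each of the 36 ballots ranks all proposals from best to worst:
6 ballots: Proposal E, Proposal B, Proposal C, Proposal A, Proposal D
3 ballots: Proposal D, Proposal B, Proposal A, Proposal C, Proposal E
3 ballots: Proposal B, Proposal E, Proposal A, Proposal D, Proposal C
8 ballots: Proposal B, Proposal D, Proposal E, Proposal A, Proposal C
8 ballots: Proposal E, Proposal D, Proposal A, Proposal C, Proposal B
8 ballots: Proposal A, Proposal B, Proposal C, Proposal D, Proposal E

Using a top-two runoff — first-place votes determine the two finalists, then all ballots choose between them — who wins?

Proposal B

Round 1 first-place votes: Proposal A 8, Proposal B 11, Proposal C 0, Proposal D 3, Proposal E 14. Proposal E and Proposal B advance.
Runoff: Proposal E is ranked above Proposal B on 14 ballots, Proposal B above Proposal E on 22.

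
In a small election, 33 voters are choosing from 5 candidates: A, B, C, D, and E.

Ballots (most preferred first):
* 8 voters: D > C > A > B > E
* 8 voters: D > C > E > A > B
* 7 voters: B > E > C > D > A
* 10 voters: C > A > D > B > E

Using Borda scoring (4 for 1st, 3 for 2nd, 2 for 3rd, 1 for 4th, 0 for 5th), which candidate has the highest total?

A: 8×2 + 8×1 + 7×0 + 10×3 = 54
B: 8×1 + 8×0 + 7×4 + 10×1 = 46
C: 8×3 + 8×3 + 7×2 + 10×4 = 102
D: 8×4 + 8×4 + 7×1 + 10×2 = 91
E: 8×0 + 8×2 + 7×3 + 10×0 = 37

C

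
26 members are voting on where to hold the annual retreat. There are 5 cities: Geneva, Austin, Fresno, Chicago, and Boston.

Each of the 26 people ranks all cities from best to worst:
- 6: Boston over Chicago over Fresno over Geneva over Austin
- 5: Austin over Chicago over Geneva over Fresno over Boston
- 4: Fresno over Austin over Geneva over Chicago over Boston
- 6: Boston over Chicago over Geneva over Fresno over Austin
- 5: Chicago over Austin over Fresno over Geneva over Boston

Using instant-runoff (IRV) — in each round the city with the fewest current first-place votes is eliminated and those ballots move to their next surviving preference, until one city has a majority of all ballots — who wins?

Round 1: Geneva 0, Austin 5, Fresno 4, Chicago 5, Boston 12. Geneva eliminated.
Round 2: Austin 5, Fresno 4, Chicago 5, Boston 12. Fresno eliminated.
Round 3: Austin 9, Chicago 5, Boston 12. Chicago eliminated.
Round 4: Austin 14, Boston 12. Austin has a majority (≥14).

Austin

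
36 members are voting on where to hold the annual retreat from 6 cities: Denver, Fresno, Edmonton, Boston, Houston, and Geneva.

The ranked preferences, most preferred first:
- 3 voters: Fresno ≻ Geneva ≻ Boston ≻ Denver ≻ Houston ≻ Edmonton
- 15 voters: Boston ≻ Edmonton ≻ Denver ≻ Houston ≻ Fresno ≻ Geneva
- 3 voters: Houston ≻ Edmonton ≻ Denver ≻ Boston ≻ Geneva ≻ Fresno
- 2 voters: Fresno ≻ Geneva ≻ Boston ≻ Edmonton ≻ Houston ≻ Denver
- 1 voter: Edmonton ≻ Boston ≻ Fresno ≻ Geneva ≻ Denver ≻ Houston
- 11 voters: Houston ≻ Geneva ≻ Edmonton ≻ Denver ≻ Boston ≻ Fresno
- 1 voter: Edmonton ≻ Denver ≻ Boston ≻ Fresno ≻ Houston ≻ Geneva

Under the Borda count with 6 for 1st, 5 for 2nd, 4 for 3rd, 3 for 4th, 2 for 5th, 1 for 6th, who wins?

Denver: 3×3 + 15×4 + 3×4 + 2×1 + 1×2 + 11×3 + 1×5 = 123
Fresno: 3×6 + 15×2 + 3×1 + 2×6 + 1×4 + 11×1 + 1×3 = 81
Edmonton: 3×1 + 15×5 + 3×5 + 2×3 + 1×6 + 11×4 + 1×6 = 155
Boston: 3×4 + 15×6 + 3×3 + 2×4 + 1×5 + 11×2 + 1×4 = 150
Houston: 3×2 + 15×3 + 3×6 + 2×2 + 1×1 + 11×6 + 1×2 = 142
Geneva: 3×5 + 15×1 + 3×2 + 2×5 + 1×3 + 11×5 + 1×1 = 105

Edmonton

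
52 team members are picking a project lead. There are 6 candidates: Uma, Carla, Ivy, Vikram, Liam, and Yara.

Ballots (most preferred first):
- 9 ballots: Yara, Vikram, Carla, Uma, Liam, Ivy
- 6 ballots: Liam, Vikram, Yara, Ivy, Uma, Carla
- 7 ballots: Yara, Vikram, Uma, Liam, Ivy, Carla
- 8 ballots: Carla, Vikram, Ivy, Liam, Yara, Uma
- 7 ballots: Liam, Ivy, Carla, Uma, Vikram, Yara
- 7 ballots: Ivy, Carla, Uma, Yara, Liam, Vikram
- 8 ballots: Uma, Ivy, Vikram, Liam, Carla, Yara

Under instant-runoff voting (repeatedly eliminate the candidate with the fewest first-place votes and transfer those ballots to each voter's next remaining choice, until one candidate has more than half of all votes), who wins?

Liam

Round 1: Uma 8, Carla 8, Ivy 7, Vikram 0, Liam 13, Yara 16. Vikram eliminated.
Round 2: Uma 8, Carla 8, Ivy 7, Liam 13, Yara 16. Ivy eliminated.
Round 3: Uma 8, Carla 15, Liam 13, Yara 16. Uma eliminated.
Round 4: Carla 15, Liam 21, Yara 16. Carla eliminated.
Round 5: Liam 29, Yara 23. Liam has a majority (≥27).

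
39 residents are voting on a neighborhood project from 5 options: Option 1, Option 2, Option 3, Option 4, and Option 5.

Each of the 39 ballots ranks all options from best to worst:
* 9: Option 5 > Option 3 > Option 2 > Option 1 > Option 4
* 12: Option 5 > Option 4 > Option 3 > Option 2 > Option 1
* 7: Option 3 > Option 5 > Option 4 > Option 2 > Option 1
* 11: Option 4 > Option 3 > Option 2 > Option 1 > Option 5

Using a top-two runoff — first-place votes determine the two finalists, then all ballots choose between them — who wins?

Round 1 first-place votes: Option 1 0, Option 2 0, Option 3 7, Option 4 11, Option 5 21. Option 5 and Option 4 advance.
Runoff: Option 5 is ranked above Option 4 on 28 ballots, Option 4 above Option 5 on 11.

Option 5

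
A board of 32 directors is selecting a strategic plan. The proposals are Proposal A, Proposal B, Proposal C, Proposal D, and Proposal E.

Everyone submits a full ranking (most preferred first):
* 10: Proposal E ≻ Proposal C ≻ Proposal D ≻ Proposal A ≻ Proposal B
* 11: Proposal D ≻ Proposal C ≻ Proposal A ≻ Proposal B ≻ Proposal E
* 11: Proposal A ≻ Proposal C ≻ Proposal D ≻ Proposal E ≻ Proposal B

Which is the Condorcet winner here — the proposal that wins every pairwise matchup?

Proposal C vs Proposal A: 21–11
Proposal C vs Proposal B: 32–0
Proposal C vs Proposal D: 21–11
Proposal C vs Proposal E: 22–10
Proposal C beats every other proposal.

Proposal C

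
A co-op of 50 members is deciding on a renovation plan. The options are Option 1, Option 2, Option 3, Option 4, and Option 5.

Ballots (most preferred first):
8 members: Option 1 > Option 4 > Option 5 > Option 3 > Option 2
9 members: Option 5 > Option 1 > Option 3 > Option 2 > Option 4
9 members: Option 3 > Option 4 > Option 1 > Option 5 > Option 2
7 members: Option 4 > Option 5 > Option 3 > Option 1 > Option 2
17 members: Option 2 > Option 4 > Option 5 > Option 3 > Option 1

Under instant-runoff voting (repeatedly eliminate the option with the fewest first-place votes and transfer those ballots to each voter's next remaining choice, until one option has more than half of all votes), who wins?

Option 5

Round 1: Option 1 8, Option 2 17, Option 3 9, Option 4 7, Option 5 9. Option 4 eliminated.
Round 2: Option 1 8, Option 2 17, Option 3 9, Option 5 16. Option 1 eliminated.
Round 3: Option 2 17, Option 3 9, Option 5 24. Option 3 eliminated.
Round 4: Option 2 17, Option 5 33. Option 5 has a majority (≥26).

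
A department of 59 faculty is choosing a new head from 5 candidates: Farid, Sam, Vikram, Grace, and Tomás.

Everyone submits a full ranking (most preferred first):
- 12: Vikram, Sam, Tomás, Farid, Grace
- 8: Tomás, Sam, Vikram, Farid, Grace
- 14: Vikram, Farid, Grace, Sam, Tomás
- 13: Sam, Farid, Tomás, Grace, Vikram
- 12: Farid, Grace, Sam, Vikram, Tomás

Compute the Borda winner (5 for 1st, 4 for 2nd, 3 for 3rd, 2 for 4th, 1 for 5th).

Farid: 12×2 + 8×2 + 14×4 + 13×4 + 12×5 = 208
Sam: 12×4 + 8×4 + 14×2 + 13×5 + 12×3 = 209
Vikram: 12×5 + 8×3 + 14×5 + 13×1 + 12×2 = 191
Grace: 12×1 + 8×1 + 14×3 + 13×2 + 12×4 = 136
Tomás: 12×3 + 8×5 + 14×1 + 13×3 + 12×1 = 141

Sam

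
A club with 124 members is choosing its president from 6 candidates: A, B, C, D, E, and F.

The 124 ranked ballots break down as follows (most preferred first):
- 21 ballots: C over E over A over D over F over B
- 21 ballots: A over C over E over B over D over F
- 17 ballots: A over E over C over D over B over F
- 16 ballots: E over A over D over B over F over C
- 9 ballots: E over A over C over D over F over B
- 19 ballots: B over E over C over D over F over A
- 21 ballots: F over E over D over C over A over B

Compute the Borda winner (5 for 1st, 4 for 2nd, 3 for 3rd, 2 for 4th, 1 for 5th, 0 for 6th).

A: 21×3 + 21×5 + 17×5 + 16×4 + 9×4 + 19×0 + 21×1 = 374
B: 21×0 + 21×2 + 17×1 + 16×2 + 9×0 + 19×5 + 21×0 = 186
C: 21×5 + 21×4 + 17×3 + 16×0 + 9×3 + 19×3 + 21×2 = 366
D: 21×2 + 21×1 + 17×2 + 16×3 + 9×2 + 19×2 + 21×3 = 264
E: 21×4 + 21×3 + 17×4 + 16×5 + 9×5 + 19×4 + 21×4 = 500
F: 21×1 + 21×0 + 17×0 + 16×1 + 9×1 + 19×1 + 21×5 = 170

E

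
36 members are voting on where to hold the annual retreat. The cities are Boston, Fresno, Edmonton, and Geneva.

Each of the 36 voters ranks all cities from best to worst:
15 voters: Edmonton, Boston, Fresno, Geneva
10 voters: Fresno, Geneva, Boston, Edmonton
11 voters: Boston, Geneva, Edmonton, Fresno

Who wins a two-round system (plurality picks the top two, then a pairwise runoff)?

Round 1 first-place votes: Boston 11, Fresno 10, Edmonton 15, Geneva 0. Edmonton and Boston advance.
Runoff: Edmonton is ranked above Boston on 15 ballots, Boston above Edmonton on 21.

Boston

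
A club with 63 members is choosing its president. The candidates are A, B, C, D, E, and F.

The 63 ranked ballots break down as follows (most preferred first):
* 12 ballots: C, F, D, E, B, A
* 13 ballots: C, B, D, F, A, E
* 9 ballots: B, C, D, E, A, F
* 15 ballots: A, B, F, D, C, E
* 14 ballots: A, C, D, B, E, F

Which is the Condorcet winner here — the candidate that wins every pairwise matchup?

C

C vs A: 34–29
C vs B: 39–24
C vs D: 48–15
C vs E: 63–0
C vs F: 48–15
C beats every other candidate.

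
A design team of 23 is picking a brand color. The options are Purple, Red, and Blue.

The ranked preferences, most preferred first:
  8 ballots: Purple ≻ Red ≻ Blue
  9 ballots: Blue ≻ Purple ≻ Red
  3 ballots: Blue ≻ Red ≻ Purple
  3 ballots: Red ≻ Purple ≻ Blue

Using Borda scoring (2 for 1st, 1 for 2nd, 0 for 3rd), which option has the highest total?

Purple: 8×2 + 9×1 + 3×0 + 3×1 = 28
Red: 8×1 + 9×0 + 3×1 + 3×2 = 17
Blue: 8×0 + 9×2 + 3×2 + 3×0 = 24

Purple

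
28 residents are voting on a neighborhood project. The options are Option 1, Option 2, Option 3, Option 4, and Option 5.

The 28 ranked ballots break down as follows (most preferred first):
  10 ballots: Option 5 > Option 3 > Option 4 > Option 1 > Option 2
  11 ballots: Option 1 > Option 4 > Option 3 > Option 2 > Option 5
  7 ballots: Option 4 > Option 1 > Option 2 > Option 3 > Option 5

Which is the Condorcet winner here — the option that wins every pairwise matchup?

Option 4 vs Option 1: 17–11
Option 4 vs Option 2: 28–0
Option 4 vs Option 3: 18–10
Option 4 vs Option 5: 18–10
Option 4 beats every other option.

Option 4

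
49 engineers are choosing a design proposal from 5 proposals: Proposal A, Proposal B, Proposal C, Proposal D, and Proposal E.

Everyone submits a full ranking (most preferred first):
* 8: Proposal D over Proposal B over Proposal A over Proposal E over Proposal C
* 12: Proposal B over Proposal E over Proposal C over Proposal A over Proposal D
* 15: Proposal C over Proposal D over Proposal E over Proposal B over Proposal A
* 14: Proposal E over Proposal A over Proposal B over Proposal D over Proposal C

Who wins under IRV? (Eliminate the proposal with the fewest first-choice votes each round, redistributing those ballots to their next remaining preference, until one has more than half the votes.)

Round 1: Proposal A 0, Proposal B 12, Proposal C 15, Proposal D 8, Proposal E 14. Proposal A eliminated.
Round 2: Proposal B 12, Proposal C 15, Proposal D 8, Proposal E 14. Proposal D eliminated.
Round 3: Proposal B 20, Proposal C 15, Proposal E 14. Proposal E eliminated.
Round 4: Proposal B 34, Proposal C 15. Proposal B has a majority (≥25).

Proposal B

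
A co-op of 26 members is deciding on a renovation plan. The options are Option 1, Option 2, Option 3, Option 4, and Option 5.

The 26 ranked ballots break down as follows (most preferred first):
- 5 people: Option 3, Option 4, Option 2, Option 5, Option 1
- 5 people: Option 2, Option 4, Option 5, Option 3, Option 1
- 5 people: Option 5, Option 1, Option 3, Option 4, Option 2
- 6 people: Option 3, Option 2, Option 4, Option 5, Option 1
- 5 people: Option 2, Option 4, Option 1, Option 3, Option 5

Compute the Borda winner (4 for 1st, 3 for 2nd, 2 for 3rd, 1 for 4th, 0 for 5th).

Option 1: 5×0 + 5×0 + 5×3 + 6×0 + 5×2 = 25
Option 2: 5×2 + 5×4 + 5×0 + 6×3 + 5×4 = 68
Option 3: 5×4 + 5×1 + 5×2 + 6×4 + 5×1 = 64
Option 4: 5×3 + 5×3 + 5×1 + 6×2 + 5×3 = 62
Option 5: 5×1 + 5×2 + 5×4 + 6×1 + 5×0 = 41

Option 2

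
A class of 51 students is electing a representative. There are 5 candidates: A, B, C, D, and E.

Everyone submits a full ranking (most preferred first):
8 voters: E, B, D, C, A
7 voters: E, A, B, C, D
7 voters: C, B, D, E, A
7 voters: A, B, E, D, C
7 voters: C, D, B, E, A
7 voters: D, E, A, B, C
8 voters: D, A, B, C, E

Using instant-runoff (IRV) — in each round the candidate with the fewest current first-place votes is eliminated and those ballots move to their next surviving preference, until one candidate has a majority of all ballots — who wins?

D

Round 1: A 7, B 0, C 14, D 15, E 15. B eliminated.
Round 2: A 7, C 14, D 15, E 15. A eliminated.
Round 3: C 14, D 15, E 22. C eliminated.
Round 4: D 29, E 22. D has a majority (≥26).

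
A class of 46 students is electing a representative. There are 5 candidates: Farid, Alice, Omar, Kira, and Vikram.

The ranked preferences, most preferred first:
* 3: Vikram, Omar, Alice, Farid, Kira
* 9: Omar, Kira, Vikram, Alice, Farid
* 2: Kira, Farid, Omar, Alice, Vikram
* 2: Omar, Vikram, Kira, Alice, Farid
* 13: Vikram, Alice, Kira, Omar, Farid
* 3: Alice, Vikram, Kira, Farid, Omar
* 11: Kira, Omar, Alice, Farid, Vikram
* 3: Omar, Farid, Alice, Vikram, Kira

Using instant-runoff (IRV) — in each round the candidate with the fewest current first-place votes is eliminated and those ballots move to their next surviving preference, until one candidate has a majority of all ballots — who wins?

Omar

Round 1: Farid 0, Alice 3, Omar 14, Kira 13, Vikram 16. Farid eliminated.
Round 2: Alice 3, Omar 14, Kira 13, Vikram 16. Alice eliminated.
Round 3: Omar 14, Kira 13, Vikram 19. Kira eliminated.
Round 4: Omar 27, Vikram 19. Omar has a majority (≥24).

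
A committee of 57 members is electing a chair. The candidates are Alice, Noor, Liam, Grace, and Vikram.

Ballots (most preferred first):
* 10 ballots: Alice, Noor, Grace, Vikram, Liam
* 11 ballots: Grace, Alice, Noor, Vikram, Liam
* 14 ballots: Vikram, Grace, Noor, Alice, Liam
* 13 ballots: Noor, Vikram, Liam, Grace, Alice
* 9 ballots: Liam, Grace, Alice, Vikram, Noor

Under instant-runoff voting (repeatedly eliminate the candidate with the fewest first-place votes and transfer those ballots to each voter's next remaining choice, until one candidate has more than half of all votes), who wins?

Round 1: Alice 10, Noor 13, Liam 9, Grace 11, Vikram 14. Liam eliminated.
Round 2: Alice 10, Noor 13, Grace 20, Vikram 14. Alice eliminated.
Round 3: Noor 23, Grace 20, Vikram 14. Vikram eliminated.
Round 4: Noor 23, Grace 34. Grace has a majority (≥29).

Grace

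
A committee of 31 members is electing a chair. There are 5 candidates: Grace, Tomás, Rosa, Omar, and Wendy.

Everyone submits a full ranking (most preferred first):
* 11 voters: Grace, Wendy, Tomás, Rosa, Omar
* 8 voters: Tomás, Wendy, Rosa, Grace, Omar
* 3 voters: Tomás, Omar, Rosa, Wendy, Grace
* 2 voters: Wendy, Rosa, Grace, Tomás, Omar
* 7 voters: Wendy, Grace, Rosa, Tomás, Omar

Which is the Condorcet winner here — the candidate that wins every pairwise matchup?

Wendy

Wendy vs Grace: 20–11
Wendy vs Tomás: 20–11
Wendy vs Rosa: 28–3
Wendy vs Omar: 28–3
Wendy beats every other candidate.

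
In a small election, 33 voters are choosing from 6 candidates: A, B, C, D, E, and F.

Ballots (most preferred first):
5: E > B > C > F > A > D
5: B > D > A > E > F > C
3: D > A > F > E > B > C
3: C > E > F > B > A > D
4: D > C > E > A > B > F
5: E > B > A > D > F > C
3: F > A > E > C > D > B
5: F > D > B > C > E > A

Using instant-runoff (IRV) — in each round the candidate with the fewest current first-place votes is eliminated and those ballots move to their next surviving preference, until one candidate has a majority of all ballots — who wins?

Round 1: A 0, B 5, C 3, D 7, E 10, F 8. A eliminated.
Round 2: B 5, C 3, D 7, E 10, F 8. C eliminated.
Round 3: B 5, D 7, E 13, F 8. B eliminated.
Round 4: D 12, E 13, F 8. F eliminated.
Round 5: D 17, E 16. D has a majority (≥17).

D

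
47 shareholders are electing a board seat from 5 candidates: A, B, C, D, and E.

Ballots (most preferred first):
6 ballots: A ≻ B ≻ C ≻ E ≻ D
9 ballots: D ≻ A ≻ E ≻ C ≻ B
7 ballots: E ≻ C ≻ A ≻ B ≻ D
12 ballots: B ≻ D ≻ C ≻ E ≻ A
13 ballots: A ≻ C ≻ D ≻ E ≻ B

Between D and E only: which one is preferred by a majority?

D

D is ranked above E on 34 ballots; E above D on 13.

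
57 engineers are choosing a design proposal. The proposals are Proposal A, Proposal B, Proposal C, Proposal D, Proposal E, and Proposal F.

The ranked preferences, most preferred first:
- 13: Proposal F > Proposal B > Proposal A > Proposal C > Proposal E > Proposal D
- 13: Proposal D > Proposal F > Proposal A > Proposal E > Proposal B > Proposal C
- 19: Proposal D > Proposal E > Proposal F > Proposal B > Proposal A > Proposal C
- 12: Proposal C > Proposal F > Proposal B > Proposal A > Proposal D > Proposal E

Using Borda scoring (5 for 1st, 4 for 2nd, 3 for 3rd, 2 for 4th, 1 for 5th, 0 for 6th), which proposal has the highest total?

Proposal A: 13×3 + 13×3 + 19×1 + 12×2 = 121
Proposal B: 13×4 + 13×1 + 19×2 + 12×3 = 139
Proposal C: 13×2 + 13×0 + 19×0 + 12×5 = 86
Proposal D: 13×0 + 13×5 + 19×5 + 12×1 = 172
Proposal E: 13×1 + 13×2 + 19×4 + 12×0 = 115
Proposal F: 13×5 + 13×4 + 19×3 + 12×4 = 222

Proposal F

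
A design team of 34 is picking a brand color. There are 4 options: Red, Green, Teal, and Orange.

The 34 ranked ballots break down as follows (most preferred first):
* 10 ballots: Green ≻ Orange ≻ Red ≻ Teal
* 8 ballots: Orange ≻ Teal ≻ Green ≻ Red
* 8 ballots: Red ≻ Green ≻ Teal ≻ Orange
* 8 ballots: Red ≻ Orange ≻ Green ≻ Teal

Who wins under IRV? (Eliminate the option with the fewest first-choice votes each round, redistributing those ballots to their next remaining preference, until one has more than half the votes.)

Round 1: Red 16, Green 10, Teal 0, Orange 8. Teal eliminated.
Round 2: Red 16, Green 10, Orange 8. Orange eliminated.
Round 3: Red 16, Green 18. Green has a majority (≥18).

Green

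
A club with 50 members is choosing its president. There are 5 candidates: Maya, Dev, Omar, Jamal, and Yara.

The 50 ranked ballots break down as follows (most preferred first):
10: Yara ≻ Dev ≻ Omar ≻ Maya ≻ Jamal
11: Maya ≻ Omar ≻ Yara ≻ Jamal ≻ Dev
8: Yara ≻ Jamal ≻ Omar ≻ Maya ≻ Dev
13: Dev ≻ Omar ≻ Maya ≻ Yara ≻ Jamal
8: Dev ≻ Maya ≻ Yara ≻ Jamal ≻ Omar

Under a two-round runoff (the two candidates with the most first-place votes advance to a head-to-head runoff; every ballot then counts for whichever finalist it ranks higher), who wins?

Yara

Round 1 first-place votes: Maya 11, Dev 21, Omar 0, Jamal 0, Yara 18. Dev and Yara advance.
Runoff: Dev is ranked above Yara on 21 ballots, Yara above Dev on 29.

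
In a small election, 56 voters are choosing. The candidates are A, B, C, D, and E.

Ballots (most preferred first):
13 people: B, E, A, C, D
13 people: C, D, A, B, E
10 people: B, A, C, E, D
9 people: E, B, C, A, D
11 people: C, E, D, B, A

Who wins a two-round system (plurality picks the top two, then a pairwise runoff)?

Round 1 first-place votes: A 0, B 23, C 24, D 0, E 9. C and B advance.
Runoff: C is ranked above B on 24 ballots, B above C on 32.

B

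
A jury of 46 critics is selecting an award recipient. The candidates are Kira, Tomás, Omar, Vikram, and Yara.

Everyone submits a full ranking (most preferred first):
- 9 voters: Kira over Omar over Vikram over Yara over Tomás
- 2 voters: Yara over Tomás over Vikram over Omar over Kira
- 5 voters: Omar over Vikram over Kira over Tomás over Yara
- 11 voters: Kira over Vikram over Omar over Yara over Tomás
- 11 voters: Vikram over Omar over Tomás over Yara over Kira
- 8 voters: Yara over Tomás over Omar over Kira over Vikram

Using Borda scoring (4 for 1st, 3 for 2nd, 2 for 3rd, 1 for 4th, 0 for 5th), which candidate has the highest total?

Kira: 9×4 + 2×0 + 5×2 + 11×4 + 11×0 + 8×1 = 98
Tomás: 9×0 + 2×3 + 5×1 + 11×0 + 11×2 + 8×3 = 57
Omar: 9×3 + 2×1 + 5×4 + 11×2 + 11×3 + 8×2 = 120
Vikram: 9×2 + 2×2 + 5×3 + 11×3 + 11×4 + 8×0 = 114
Yara: 9×1 + 2×4 + 5×0 + 11×1 + 11×1 + 8×4 = 71

Omar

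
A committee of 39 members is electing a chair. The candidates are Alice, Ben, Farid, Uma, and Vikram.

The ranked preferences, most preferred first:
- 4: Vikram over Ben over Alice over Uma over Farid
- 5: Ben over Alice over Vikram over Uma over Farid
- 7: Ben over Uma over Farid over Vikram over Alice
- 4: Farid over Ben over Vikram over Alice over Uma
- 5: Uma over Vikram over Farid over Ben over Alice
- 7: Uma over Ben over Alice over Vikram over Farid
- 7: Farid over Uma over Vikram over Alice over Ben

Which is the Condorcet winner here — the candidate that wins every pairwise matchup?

Ben vs Alice: 32–7
Ben vs Farid: 23–16
Ben vs Uma: 20–19
Ben vs Vikram: 23–16
Ben beats every other candidate.

Ben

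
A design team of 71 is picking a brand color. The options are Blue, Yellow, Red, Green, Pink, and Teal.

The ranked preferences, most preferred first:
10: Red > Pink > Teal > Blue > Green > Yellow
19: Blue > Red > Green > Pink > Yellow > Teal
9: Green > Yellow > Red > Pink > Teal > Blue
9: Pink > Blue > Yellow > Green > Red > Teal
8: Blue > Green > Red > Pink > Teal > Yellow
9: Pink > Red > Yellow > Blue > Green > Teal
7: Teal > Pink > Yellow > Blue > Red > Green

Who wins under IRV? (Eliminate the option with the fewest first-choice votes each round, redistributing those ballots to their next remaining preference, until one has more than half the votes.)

Pink

Round 1: Blue 27, Yellow 0, Red 10, Green 9, Pink 18, Teal 7. Yellow eliminated.
Round 2: Blue 27, Red 10, Green 9, Pink 18, Teal 7. Teal eliminated.
Round 3: Blue 27, Red 10, Green 9, Pink 25. Green eliminated.
Round 4: Blue 27, Red 19, Pink 25. Red eliminated.
Round 5: Blue 27, Pink 44. Pink has a majority (≥36).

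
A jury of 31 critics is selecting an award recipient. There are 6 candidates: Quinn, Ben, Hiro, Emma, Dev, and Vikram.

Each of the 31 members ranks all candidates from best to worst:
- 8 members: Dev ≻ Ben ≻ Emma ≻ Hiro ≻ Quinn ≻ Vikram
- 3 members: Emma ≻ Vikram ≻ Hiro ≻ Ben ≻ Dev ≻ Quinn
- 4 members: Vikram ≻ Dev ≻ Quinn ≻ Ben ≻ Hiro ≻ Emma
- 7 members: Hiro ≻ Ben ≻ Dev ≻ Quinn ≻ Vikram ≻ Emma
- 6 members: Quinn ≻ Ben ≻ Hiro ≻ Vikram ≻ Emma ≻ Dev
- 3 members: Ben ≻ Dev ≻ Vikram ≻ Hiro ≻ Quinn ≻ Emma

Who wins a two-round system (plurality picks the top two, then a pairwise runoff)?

Hiro

Round 1 first-place votes: Quinn 6, Ben 3, Hiro 7, Emma 3, Dev 8, Vikram 4. Dev and Hiro advance.
Runoff: Dev is ranked above Hiro on 15 ballots, Hiro above Dev on 16.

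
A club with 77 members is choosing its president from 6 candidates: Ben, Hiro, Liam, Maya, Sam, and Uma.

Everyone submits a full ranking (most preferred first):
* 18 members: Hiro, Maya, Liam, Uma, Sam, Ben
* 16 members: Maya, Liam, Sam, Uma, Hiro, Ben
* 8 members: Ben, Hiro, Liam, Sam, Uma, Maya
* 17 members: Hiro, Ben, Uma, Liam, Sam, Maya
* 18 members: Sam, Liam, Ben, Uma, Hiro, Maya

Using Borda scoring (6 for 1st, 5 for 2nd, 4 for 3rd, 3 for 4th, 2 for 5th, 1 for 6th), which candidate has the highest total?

Ben: 18×1 + 16×1 + 8×6 + 17×5 + 18×4 = 239
Hiro: 18×6 + 16×2 + 8×5 + 17×6 + 18×2 = 318
Liam: 18×4 + 16×5 + 8×4 + 17×3 + 18×5 = 325
Maya: 18×5 + 16×6 + 8×1 + 17×1 + 18×1 = 229
Sam: 18×2 + 16×4 + 8×3 + 17×2 + 18×6 = 266
Uma: 18×3 + 16×3 + 8×2 + 17×4 + 18×3 = 240

Liam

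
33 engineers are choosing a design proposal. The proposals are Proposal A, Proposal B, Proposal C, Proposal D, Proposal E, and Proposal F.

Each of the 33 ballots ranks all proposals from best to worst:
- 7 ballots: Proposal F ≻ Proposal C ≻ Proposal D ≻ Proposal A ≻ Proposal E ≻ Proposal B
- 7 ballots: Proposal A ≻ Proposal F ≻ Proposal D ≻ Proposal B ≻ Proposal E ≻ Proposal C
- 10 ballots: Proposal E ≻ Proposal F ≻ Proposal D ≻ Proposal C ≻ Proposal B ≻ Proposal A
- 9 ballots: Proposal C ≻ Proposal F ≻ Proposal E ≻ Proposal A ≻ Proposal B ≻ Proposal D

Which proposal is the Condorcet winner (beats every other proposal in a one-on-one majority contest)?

Proposal F vs Proposal A: 26–7
Proposal F vs Proposal B: 33–0
Proposal F vs Proposal C: 24–9
Proposal F vs Proposal D: 33–0
Proposal F vs Proposal E: 23–10
Proposal F beats every other proposal.

Proposal F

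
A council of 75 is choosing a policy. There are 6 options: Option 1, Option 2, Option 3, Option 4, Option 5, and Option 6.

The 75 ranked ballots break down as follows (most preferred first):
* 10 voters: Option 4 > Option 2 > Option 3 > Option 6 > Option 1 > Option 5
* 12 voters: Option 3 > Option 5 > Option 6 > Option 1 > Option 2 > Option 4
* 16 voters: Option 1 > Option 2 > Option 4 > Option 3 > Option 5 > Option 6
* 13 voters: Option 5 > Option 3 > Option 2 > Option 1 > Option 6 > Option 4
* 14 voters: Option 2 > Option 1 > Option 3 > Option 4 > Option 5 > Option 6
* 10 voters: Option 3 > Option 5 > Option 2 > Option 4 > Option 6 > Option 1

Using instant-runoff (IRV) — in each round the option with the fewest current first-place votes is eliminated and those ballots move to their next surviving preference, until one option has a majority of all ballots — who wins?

Round 1: Option 1 16, Option 2 14, Option 3 22, Option 4 10, Option 5 13, Option 6 0. Option 6 eliminated.
Round 2: Option 1 16, Option 2 14, Option 3 22, Option 4 10, Option 5 13. Option 4 eliminated.
Round 3: Option 1 16, Option 2 24, Option 3 22, Option 5 13. Option 5 eliminated.
Round 4: Option 1 16, Option 2 24, Option 3 35. Option 1 eliminated.
Round 5: Option 2 40, Option 3 35. Option 2 has a majority (≥38).

Option 2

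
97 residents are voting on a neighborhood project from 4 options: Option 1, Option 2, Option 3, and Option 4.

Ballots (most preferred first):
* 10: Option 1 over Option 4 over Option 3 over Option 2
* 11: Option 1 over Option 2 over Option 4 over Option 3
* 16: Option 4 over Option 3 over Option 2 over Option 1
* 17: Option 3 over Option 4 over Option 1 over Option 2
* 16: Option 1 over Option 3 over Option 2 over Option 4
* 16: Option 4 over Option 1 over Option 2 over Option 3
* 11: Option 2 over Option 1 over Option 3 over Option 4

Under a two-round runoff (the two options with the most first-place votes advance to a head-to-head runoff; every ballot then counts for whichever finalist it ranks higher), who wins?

Option 4

Round 1 first-place votes: Option 1 37, Option 2 11, Option 3 17, Option 4 32. Option 1 and Option 4 advance.
Runoff: Option 1 is ranked above Option 4 on 48 ballots, Option 4 above Option 1 on 49.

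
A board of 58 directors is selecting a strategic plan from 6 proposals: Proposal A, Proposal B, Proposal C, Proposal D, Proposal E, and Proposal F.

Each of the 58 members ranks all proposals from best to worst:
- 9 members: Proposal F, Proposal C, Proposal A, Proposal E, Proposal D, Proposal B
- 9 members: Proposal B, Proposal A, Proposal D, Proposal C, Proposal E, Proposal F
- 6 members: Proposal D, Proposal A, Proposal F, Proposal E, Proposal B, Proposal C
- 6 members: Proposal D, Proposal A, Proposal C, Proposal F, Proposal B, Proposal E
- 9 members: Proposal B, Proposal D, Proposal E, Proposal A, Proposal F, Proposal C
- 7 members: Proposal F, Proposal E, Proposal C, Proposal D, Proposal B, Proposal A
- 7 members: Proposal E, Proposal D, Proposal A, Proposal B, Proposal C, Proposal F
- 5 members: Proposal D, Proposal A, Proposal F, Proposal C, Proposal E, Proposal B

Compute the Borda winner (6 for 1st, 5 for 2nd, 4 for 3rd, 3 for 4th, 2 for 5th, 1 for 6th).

Proposal D

Proposal A: 9×4 + 9×5 + 6×5 + 6×5 + 9×3 + 7×1 + 7×4 + 5×5 = 228
Proposal B: 9×1 + 9×6 + 6×2 + 6×2 + 9×6 + 7×2 + 7×3 + 5×1 = 181
Proposal C: 9×5 + 9×3 + 6×1 + 6×4 + 9×1 + 7×4 + 7×2 + 5×3 = 168
Proposal D: 9×2 + 9×4 + 6×6 + 6×6 + 9×5 + 7×3 + 7×5 + 5×6 = 257
Proposal E: 9×3 + 9×2 + 6×3 + 6×1 + 9×4 + 7×5 + 7×6 + 5×2 = 192
Proposal F: 9×6 + 9×1 + 6×4 + 6×3 + 9×2 + 7×6 + 7×1 + 5×4 = 192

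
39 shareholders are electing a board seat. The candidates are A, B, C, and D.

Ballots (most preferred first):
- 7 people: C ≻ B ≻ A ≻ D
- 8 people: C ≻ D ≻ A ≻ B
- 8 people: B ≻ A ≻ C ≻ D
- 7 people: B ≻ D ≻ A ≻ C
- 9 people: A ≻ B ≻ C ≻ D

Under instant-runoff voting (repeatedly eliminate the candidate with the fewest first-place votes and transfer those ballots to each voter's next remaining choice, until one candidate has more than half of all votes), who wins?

Round 1: A 9, B 15, C 15, D 0. D eliminated.
Round 2: A 9, B 15, C 15. A eliminated.
Round 3: B 24, C 15. B has a majority (≥20).

B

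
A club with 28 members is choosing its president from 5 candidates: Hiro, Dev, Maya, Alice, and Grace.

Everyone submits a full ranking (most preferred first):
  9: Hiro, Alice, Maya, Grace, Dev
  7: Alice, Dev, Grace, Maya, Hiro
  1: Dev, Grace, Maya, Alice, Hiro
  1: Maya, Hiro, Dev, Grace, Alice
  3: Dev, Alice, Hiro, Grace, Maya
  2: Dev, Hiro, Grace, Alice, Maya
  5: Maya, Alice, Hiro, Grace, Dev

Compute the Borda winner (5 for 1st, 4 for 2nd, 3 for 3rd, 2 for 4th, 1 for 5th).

Hiro: 9×5 + 7×1 + 1×1 + 1×4 + 3×3 + 2×4 + 5×3 = 89
Dev: 9×1 + 7×4 + 1×5 + 1×3 + 3×5 + 2×5 + 5×1 = 75
Maya: 9×3 + 7×2 + 1×3 + 1×5 + 3×1 + 2×1 + 5×5 = 79
Alice: 9×4 + 7×5 + 1×2 + 1×1 + 3×4 + 2×2 + 5×4 = 110
Grace: 9×2 + 7×3 + 1×4 + 1×2 + 3×2 + 2×3 + 5×2 = 67

Alice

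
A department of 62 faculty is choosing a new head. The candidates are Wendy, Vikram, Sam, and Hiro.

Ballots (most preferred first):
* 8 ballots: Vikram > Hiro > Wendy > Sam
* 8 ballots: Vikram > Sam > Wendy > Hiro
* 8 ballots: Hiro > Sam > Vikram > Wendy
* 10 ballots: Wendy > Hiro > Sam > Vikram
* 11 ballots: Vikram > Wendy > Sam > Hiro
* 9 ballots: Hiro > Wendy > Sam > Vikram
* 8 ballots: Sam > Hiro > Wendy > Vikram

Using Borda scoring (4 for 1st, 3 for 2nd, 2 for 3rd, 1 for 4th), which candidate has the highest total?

Wendy: 8×2 + 8×2 + 8×1 + 10×4 + 11×3 + 9×3 + 8×2 = 156
Vikram: 8×4 + 8×4 + 8×2 + 10×1 + 11×4 + 9×1 + 8×1 = 151
Sam: 8×1 + 8×3 + 8×3 + 10×2 + 11×2 + 9×2 + 8×4 = 148
Hiro: 8×3 + 8×1 + 8×4 + 10×3 + 11×1 + 9×4 + 8×3 = 165

Hiro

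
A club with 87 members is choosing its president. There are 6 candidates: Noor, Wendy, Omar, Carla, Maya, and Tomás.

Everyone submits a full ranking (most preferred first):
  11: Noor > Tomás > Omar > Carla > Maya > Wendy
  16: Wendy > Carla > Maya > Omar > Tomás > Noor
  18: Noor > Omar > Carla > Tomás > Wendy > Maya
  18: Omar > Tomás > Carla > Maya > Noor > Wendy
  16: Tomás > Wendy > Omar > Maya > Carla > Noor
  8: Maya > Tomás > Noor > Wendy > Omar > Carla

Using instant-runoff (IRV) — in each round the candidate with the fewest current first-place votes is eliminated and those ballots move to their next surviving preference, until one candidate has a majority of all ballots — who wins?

Omar

Round 1: Noor 29, Wendy 16, Omar 18, Carla 0, Maya 8, Tomás 16. Carla eliminated.
Round 2: Noor 29, Wendy 16, Omar 18, Maya 8, Tomás 16. Maya eliminated.
Round 3: Noor 29, Wendy 16, Omar 18, Tomás 24. Wendy eliminated.
Round 4: Noor 29, Omar 34, Tomás 24. Tomás eliminated.
Round 5: Noor 37, Omar 50. Omar has a majority (≥44).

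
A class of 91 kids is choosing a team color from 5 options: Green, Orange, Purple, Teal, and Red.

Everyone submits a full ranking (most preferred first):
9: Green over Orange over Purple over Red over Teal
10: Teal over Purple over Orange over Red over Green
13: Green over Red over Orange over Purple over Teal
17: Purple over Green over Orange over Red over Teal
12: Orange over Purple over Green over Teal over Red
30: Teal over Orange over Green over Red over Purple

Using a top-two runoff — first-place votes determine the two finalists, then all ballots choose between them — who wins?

Round 1 first-place votes: Green 22, Orange 12, Purple 17, Teal 40, Red 0. Teal and Green advance.
Runoff: Teal is ranked above Green on 40 ballots, Green above Teal on 51.

Green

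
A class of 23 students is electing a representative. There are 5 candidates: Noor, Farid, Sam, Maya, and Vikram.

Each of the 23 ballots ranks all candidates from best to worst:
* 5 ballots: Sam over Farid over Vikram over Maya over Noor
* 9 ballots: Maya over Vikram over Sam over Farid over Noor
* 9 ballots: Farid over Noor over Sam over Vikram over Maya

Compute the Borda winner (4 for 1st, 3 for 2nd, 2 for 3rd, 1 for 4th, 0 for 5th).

Farid

Noor: 5×0 + 9×0 + 9×3 = 27
Farid: 5×3 + 9×1 + 9×4 = 60
Sam: 5×4 + 9×2 + 9×2 = 56
Maya: 5×1 + 9×4 + 9×0 = 41
Vikram: 5×2 + 9×3 + 9×1 = 46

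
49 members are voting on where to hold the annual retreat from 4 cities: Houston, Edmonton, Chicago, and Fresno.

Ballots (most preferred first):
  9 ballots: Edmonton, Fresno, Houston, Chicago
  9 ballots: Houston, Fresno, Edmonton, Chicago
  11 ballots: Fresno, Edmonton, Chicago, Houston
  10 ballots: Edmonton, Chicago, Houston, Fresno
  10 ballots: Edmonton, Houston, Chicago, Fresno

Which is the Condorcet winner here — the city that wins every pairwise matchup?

Edmonton vs Houston: 40–9
Edmonton vs Chicago: 49–0
Edmonton vs Fresno: 29–20
Edmonton beats every other city.

Edmonton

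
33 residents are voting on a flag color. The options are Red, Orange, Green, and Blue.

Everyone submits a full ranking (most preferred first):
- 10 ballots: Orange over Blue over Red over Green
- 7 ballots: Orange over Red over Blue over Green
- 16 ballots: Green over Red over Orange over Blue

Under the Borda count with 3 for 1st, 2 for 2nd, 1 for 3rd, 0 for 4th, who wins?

Red: 10×1 + 7×2 + 16×2 = 56
Orange: 10×3 + 7×3 + 16×1 = 67
Green: 10×0 + 7×0 + 16×3 = 48
Blue: 10×2 + 7×1 + 16×0 = 27

Orange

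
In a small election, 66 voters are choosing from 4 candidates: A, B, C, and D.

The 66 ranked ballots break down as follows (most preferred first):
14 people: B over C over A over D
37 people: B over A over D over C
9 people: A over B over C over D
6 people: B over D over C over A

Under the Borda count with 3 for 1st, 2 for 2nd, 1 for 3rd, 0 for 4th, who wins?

A: 14×1 + 37×2 + 9×3 + 6×0 = 115
B: 14×3 + 37×3 + 9×2 + 6×3 = 189
C: 14×2 + 37×0 + 9×1 + 6×1 = 43
D: 14×0 + 37×1 + 9×0 + 6×2 = 49

B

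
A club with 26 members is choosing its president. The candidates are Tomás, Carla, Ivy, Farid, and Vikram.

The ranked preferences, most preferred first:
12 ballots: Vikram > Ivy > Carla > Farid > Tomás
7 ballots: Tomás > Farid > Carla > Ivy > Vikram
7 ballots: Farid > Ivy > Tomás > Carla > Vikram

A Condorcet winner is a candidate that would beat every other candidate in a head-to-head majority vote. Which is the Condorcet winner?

Farid vs Tomás: 19–7
Farid vs Carla: 14–12
Farid vs Ivy: 14–12
Farid vs Vikram: 14–12
Farid beats every other candidate.

Farid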